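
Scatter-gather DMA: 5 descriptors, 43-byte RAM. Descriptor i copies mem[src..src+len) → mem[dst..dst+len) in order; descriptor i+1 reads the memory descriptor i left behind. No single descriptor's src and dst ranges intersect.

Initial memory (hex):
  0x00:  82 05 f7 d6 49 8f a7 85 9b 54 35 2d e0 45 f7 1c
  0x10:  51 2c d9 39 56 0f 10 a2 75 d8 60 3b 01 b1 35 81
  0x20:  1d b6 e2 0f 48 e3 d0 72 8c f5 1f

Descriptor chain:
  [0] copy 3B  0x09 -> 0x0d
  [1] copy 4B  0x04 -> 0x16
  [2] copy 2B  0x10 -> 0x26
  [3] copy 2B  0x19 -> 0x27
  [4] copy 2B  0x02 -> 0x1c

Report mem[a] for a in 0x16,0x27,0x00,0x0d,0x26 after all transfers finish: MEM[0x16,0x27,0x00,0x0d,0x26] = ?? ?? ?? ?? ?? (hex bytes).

#0 dst[0x0d+3] := {0x54,0x35,0x2d}
#1 dst[0x16+4] := {0x49,0x8f,0xa7,0x85}
#2 dst[0x26+2] := {0x51,0x2c}
#3 dst[0x27+2] := {0x85,0x60}
#4 dst[0x1c+2] := {0xf7,0xd6}
query mem[0x16]=0x49, mem[0x27]=0x85, mem[0x00]=0x82, mem[0x0d]=0x54, mem[0x26]=0x51

MEM[0x16,0x27,0x00,0x0d,0x26] = 49 85 82 54 51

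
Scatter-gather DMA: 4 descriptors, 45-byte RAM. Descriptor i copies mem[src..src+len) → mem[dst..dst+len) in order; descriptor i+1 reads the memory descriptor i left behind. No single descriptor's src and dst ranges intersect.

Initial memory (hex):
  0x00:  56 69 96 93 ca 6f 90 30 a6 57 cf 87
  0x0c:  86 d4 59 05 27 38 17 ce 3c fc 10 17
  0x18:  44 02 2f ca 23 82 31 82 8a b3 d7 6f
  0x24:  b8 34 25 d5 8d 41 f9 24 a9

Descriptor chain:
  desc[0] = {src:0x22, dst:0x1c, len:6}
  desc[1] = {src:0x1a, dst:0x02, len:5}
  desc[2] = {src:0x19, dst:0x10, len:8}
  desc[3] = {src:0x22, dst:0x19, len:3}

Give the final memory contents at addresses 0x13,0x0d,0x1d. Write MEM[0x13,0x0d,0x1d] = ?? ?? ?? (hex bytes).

#0 dst[0x1c+6] := {0xd7,0x6f,0xb8,0x34,0x25,0xd5}
#1 dst[0x02+5] := {0x2f,0xca,0xd7,0x6f,0xb8}
#2 dst[0x10+8] := {0x02,0x2f,0xca,0xd7,0x6f,0xb8,0x34,0x25}
#3 dst[0x19+3] := {0xd7,0x6f,0xb8}
query mem[0x13]=0xd7, mem[0x0d]=0xd4, mem[0x1d]=0x6f

MEM[0x13,0x0d,0x1d] = d7 d4 6f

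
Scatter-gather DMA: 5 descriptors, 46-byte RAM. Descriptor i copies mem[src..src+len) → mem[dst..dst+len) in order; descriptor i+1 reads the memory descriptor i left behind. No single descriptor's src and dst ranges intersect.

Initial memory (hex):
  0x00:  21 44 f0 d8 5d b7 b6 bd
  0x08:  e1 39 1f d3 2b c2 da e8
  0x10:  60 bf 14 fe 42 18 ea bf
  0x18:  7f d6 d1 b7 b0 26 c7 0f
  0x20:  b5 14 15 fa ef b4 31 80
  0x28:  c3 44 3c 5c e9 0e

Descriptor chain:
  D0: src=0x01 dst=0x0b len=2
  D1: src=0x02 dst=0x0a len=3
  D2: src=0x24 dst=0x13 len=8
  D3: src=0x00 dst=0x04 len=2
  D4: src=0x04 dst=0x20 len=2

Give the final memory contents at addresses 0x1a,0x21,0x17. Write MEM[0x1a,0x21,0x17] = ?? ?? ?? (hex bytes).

  after D0: wrote 2B at 0x0b = 44f0
  after D1: wrote 3B at 0x0a = f0d85d
  after D2: wrote 8B at 0x13 = efb43180c3443c5c
  after D3: wrote 2B at 0x04 = 2144
  after D4: wrote 2B at 0x20 = 2144
query mem[0x1a]=0x5c, mem[0x21]=0x44, mem[0x17]=0xc3

MEM[0x1a,0x21,0x17] = 5c 44 c3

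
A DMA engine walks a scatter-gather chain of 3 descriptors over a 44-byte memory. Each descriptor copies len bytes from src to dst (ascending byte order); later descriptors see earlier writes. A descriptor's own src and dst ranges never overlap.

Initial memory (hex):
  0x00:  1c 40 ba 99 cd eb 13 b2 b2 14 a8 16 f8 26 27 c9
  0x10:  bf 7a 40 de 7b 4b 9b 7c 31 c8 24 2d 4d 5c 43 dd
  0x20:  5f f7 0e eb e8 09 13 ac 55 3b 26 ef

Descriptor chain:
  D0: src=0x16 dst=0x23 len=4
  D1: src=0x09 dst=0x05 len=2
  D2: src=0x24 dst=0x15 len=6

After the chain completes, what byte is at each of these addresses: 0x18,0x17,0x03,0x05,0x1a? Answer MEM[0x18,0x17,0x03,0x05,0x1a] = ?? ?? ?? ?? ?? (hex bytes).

[0] 0x16->0x23 len=4 : 9b 7c 31 c8
[1] 0x09->0x05 len=2 : 14 a8
[2] 0x24->0x15 len=6 : 7c 31 c8 ac 55 3b
query mem[0x18]=0xac, mem[0x17]=0xc8, mem[0x03]=0x99, mem[0x05]=0x14, mem[0x1a]=0x3b

MEM[0x18,0x17,0x03,0x05,0x1a] = ac c8 99 14 3b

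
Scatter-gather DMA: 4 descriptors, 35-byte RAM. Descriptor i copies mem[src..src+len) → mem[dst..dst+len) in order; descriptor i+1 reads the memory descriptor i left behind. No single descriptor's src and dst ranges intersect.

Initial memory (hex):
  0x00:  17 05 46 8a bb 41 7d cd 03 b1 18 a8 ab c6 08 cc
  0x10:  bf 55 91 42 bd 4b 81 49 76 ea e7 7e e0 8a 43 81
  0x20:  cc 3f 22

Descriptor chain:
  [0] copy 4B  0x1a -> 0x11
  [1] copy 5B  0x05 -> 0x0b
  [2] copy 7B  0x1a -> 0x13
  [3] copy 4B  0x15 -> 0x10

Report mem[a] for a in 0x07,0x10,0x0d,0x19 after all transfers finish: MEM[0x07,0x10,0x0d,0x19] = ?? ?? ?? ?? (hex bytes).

  after D0: wrote 4B at 0x11 = e77ee08a
  after D1: wrote 5B at 0x0b = 417dcd03b1
  after D2: wrote 7B at 0x13 = e77ee08a4381cc
  after D3: wrote 4B at 0x10 = e08a4381
query mem[0x07]=0xcd, mem[0x10]=0xe0, mem[0x0d]=0xcd, mem[0x19]=0xcc

MEM[0x07,0x10,0x0d,0x19] = cd e0 cd cc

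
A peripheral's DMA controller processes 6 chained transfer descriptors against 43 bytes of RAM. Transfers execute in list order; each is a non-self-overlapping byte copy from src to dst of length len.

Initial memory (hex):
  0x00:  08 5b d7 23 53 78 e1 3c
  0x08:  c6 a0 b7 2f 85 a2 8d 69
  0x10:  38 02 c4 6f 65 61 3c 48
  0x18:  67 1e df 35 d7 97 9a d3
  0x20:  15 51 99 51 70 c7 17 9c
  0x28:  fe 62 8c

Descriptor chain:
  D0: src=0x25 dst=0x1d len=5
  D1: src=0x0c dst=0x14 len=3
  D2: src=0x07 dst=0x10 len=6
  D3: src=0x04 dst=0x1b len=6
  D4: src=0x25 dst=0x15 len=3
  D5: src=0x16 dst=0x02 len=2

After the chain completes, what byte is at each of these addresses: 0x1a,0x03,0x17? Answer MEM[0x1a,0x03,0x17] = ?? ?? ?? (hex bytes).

MEM[0x1a,0x03,0x17] = df 9c 9c

  after D0: wrote 5B at 0x1d = c7179cfe62
  after D1: wrote 3B at 0x14 = 85a28d
  after D2: wrote 6B at 0x10 = 3cc6a0b72f85
  after D3: wrote 6B at 0x1b = 5378e13cc6a0
  after D4: wrote 3B at 0x15 = c7179c
  after D5: wrote 2B at 0x02 = 179c
query mem[0x1a]=0xdf, mem[0x03]=0x9c, mem[0x17]=0x9c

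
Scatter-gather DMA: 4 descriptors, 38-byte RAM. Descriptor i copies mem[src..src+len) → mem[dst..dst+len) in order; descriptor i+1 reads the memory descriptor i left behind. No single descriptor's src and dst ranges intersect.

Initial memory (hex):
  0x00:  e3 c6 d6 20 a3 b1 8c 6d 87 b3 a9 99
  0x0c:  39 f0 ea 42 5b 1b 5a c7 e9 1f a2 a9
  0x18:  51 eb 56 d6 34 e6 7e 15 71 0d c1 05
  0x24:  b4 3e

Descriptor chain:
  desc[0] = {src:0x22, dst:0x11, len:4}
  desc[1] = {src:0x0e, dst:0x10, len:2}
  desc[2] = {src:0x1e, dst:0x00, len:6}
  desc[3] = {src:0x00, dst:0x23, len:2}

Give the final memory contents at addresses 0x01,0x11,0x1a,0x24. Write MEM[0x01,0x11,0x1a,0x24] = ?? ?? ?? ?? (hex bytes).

  after D0: wrote 4B at 0x11 = c105b43e
  after D1: wrote 2B at 0x10 = ea42
  after D2: wrote 6B at 0x00 = 7e15710dc105
  after D3: wrote 2B at 0x23 = 7e15
query mem[0x01]=0x15, mem[0x11]=0x42, mem[0x1a]=0x56, mem[0x24]=0x15

MEM[0x01,0x11,0x1a,0x24] = 15 42 56 15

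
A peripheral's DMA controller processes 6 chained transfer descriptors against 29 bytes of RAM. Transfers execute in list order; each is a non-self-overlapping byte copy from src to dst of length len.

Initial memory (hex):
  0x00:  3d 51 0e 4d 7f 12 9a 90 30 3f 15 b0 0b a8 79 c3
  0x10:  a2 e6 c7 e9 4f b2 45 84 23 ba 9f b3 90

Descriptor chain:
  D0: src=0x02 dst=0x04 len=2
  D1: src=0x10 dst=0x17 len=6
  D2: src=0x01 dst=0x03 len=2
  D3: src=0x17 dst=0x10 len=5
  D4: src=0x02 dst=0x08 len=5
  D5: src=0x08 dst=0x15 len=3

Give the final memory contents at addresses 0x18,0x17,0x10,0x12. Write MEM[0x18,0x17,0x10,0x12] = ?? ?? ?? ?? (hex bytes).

D0: mem[0x04..0x05] <- [0e 4d]
D1: mem[0x17..0x1c] <- [a2 e6 c7 e9 4f b2]
D2: mem[0x03..0x04] <- [51 0e]
D3: mem[0x10..0x14] <- [a2 e6 c7 e9 4f]
D4: mem[0x08..0x0c] <- [0e 51 0e 4d 9a]
D5: mem[0x15..0x17] <- [0e 51 0e]
query mem[0x18]=0xe6, mem[0x17]=0x0e, mem[0x10]=0xa2, mem[0x12]=0xc7

MEM[0x18,0x17,0x10,0x12] = e6 0e a2 c7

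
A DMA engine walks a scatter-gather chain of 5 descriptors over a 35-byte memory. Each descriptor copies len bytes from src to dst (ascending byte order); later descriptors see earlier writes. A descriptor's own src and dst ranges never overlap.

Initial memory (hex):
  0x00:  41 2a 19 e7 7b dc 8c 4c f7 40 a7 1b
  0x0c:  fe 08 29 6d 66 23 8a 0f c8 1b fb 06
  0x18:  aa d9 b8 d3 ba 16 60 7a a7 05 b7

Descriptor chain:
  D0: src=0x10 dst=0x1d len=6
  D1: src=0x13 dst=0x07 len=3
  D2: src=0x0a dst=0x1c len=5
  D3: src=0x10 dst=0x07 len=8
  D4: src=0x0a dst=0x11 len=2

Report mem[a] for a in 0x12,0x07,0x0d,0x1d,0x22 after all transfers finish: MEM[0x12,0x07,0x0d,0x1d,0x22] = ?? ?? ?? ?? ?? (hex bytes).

#0 dst[0x1d+6] := {0x66,0x23,0x8a,0x0f,0xc8,0x1b}
#1 dst[0x07+3] := {0x0f,0xc8,0x1b}
#2 dst[0x1c+5] := {0xa7,0x1b,0xfe,0x08,0x29}
#3 dst[0x07+8] := {0x66,0x23,0x8a,0x0f,0xc8,0x1b,0xfb,0x06}
#4 dst[0x11+2] := {0x0f,0xc8}
query mem[0x12]=0xc8, mem[0x07]=0x66, mem[0x0d]=0xfb, mem[0x1d]=0x1b, mem[0x22]=0x1b

MEM[0x12,0x07,0x0d,0x1d,0x22] = c8 66 fb 1b 1b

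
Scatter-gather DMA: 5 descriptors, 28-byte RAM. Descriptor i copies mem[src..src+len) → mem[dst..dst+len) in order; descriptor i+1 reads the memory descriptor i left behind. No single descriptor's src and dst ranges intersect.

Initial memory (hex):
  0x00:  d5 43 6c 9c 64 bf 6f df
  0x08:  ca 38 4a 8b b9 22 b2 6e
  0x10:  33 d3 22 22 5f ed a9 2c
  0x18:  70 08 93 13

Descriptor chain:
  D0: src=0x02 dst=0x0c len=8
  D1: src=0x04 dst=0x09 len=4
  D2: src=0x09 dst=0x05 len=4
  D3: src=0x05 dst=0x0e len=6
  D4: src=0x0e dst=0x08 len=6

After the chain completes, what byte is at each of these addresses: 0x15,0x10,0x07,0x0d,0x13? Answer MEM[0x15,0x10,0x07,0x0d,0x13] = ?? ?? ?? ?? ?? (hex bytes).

[0] 0x02->0x0c len=8 : 6c 9c 64 bf 6f df ca 38
[1] 0x04->0x09 len=4 : 64 bf 6f df
[2] 0x09->0x05 len=4 : 64 bf 6f df
[3] 0x05->0x0e len=6 : 64 bf 6f df 64 bf
[4] 0x0e->0x08 len=6 : 64 bf 6f df 64 bf
query mem[0x15]=0xed, mem[0x10]=0x6f, mem[0x07]=0x6f, mem[0x0d]=0xbf, mem[0x13]=0xbf

MEM[0x15,0x10,0x07,0x0d,0x13] = ed 6f 6f bf bf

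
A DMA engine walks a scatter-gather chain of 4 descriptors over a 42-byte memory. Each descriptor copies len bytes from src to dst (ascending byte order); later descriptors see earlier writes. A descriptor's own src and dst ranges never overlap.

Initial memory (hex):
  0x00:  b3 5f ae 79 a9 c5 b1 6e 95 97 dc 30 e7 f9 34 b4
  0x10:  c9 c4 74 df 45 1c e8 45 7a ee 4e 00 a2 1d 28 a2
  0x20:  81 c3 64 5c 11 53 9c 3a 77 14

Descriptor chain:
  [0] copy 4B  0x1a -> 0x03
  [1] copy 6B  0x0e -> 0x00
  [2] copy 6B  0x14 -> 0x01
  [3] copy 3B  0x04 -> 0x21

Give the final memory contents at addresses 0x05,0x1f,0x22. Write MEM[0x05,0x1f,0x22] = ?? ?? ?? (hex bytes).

MEM[0x05,0x1f,0x22] = 7a a2 7a

#0 dst[0x03+4] := {0x4e,0x00,0xa2,0x1d}
#1 dst[0x00+6] := {0x34,0xb4,0xc9,0xc4,0x74,0xdf}
#2 dst[0x01+6] := {0x45,0x1c,0xe8,0x45,0x7a,0xee}
#3 dst[0x21+3] := {0x45,0x7a,0xee}
query mem[0x05]=0x7a, mem[0x1f]=0xa2, mem[0x22]=0x7a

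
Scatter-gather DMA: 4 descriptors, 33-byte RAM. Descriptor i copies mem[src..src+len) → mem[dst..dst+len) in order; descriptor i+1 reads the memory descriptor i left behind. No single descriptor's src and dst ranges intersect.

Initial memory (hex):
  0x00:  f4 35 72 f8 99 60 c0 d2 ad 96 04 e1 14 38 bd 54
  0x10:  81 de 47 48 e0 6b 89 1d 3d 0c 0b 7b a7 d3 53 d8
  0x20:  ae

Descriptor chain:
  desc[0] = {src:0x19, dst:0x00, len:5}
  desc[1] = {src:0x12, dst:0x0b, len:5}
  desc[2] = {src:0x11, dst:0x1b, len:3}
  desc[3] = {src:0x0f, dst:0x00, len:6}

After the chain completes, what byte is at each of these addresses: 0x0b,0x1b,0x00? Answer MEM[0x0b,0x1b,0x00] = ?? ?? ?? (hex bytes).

D0: mem[0x00..0x04] <- [0c 0b 7b a7 d3]
D1: mem[0x0b..0x0f] <- [47 48 e0 6b 89]
D2: mem[0x1b..0x1d] <- [de 47 48]
D3: mem[0x00..0x05] <- [89 81 de 47 48 e0]
query mem[0x0b]=0x47, mem[0x1b]=0xde, mem[0x00]=0x89

MEM[0x0b,0x1b,0x00] = 47 de 89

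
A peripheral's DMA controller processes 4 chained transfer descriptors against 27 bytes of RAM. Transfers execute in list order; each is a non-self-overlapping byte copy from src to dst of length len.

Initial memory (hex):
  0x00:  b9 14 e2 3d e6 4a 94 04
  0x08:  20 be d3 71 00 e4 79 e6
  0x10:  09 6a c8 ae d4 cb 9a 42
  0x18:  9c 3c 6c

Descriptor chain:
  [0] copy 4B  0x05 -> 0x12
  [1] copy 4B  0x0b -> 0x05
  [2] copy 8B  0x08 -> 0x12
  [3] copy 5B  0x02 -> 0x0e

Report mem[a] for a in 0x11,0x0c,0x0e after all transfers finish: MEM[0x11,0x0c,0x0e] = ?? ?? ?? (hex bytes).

#0 dst[0x12+4] := {0x4a,0x94,0x04,0x20}
#1 dst[0x05+4] := {0x71,0x00,0xe4,0x79}
#2 dst[0x12+8] := {0x79,0xbe,0xd3,0x71,0x00,0xe4,0x79,0xe6}
#3 dst[0x0e+5] := {0xe2,0x3d,0xe6,0x71,0x00}
query mem[0x11]=0x71, mem[0x0c]=0x00, mem[0x0e]=0xe2

MEM[0x11,0x0c,0x0e] = 71 00 e2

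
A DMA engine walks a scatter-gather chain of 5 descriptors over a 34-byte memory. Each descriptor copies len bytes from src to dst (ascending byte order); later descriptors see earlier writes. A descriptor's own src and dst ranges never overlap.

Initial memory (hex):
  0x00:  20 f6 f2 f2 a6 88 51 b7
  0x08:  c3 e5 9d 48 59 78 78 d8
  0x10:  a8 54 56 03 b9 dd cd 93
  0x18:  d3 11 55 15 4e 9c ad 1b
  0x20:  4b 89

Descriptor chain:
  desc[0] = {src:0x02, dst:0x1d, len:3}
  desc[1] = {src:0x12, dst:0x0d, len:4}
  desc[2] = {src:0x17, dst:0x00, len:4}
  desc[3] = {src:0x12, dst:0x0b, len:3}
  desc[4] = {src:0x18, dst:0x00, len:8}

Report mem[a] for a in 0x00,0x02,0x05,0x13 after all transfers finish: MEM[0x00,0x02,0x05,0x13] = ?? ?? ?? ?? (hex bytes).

MEM[0x00,0x02,0x05,0x13] = d3 55 f2 03

D0: mem[0x1d..0x1f] <- [f2 f2 a6]
D1: mem[0x0d..0x10] <- [56 03 b9 dd]
D2: mem[0x00..0x03] <- [93 d3 11 55]
D3: mem[0x0b..0x0d] <- [56 03 b9]
D4: mem[0x00..0x07] <- [d3 11 55 15 4e f2 f2 a6]
query mem[0x00]=0xd3, mem[0x02]=0x55, mem[0x05]=0xf2, mem[0x13]=0x03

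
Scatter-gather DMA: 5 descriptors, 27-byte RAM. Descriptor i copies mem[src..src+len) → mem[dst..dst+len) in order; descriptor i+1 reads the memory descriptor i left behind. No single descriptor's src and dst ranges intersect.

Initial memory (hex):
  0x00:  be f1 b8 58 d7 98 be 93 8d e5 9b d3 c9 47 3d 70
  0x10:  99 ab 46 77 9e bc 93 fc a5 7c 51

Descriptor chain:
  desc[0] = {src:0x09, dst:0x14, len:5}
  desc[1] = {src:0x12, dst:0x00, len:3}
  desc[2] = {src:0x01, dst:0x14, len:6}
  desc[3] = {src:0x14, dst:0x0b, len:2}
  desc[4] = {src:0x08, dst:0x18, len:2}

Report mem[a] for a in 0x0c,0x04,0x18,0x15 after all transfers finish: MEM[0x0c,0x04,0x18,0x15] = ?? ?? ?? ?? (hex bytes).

MEM[0x0c,0x04,0x18,0x15] = e5 d7 8d e5

D0: mem[0x14..0x18] <- [e5 9b d3 c9 47]
D1: mem[0x00..0x02] <- [46 77 e5]
D2: mem[0x14..0x19] <- [77 e5 58 d7 98 be]
D3: mem[0x0b..0x0c] <- [77 e5]
D4: mem[0x18..0x19] <- [8d e5]
query mem[0x0c]=0xe5, mem[0x04]=0xd7, mem[0x18]=0x8d, mem[0x15]=0xe5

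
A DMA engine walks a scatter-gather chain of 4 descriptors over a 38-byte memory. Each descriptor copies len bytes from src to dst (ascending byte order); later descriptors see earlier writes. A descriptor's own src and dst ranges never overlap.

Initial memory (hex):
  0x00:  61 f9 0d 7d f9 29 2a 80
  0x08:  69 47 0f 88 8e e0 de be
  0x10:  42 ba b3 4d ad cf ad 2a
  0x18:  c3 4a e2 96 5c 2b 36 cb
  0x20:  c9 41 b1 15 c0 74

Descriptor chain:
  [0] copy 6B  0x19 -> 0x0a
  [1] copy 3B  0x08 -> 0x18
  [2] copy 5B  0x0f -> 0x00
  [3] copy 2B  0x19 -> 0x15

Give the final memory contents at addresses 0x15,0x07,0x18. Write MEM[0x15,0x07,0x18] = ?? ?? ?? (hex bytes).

  after D0: wrote 6B at 0x0a = 4ae2965c2b36
  after D1: wrote 3B at 0x18 = 69474a
  after D2: wrote 5B at 0x00 = 3642bab34d
  after D3: wrote 2B at 0x15 = 474a
query mem[0x15]=0x47, mem[0x07]=0x80, mem[0x18]=0x69

MEM[0x15,0x07,0x18] = 47 80 69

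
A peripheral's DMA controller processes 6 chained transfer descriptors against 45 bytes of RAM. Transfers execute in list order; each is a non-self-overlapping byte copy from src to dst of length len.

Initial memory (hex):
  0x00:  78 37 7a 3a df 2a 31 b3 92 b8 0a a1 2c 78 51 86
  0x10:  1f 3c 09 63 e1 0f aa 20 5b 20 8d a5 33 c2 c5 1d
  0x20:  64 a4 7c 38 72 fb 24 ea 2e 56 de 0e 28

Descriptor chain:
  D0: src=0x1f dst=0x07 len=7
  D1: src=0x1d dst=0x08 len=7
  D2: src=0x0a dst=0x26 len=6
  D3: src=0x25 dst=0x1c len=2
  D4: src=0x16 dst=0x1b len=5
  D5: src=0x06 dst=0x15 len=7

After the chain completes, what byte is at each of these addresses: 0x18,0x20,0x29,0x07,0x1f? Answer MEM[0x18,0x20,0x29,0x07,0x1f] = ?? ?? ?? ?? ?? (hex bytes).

[0] 0x1f->0x07 len=7 : 1d 64 a4 7c 38 72 fb
[1] 0x1d->0x08 len=7 : c2 c5 1d 64 a4 7c 38
[2] 0x0a->0x26 len=6 : 1d 64 a4 7c 38 86
[3] 0x25->0x1c len=2 : fb 1d
[4] 0x16->0x1b len=5 : aa 20 5b 20 8d
[5] 0x06->0x15 len=7 : 31 1d c2 c5 1d 64 a4
query mem[0x18]=0xc5, mem[0x20]=0x64, mem[0x29]=0x7c, mem[0x07]=0x1d, mem[0x1f]=0x8d

MEM[0x18,0x20,0x29,0x07,0x1f] = c5 64 7c 1d 8d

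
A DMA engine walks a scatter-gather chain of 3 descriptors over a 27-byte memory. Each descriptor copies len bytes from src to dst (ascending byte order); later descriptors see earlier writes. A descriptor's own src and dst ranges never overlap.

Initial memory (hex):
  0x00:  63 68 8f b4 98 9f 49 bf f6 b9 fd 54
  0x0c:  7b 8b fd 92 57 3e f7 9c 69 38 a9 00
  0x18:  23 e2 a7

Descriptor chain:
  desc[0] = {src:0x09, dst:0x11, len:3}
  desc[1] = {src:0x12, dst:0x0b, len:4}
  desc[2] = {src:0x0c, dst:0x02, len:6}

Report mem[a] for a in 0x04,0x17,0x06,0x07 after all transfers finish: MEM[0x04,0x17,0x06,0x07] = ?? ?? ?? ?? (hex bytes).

[0] 0x09->0x11 len=3 : b9 fd 54
[1] 0x12->0x0b len=4 : fd 54 69 38
[2] 0x0c->0x02 len=6 : 54 69 38 92 57 b9
query mem[0x04]=0x38, mem[0x17]=0x00, mem[0x06]=0x57, mem[0x07]=0xb9

MEM[0x04,0x17,0x06,0x07] = 38 00 57 b9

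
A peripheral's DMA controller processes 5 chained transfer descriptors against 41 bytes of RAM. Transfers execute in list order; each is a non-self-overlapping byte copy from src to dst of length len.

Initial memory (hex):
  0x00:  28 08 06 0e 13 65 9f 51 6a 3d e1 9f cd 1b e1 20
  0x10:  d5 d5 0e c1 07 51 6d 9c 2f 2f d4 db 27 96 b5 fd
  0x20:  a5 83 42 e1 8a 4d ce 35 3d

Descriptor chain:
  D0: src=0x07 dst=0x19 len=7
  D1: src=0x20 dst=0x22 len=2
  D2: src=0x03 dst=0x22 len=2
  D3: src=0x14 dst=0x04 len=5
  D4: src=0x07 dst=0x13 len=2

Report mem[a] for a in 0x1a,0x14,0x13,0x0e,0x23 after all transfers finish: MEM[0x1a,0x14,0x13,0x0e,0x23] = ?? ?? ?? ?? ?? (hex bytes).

  after D0: wrote 7B at 0x19 = 516a3de19fcd1b
  after D1: wrote 2B at 0x22 = a583
  after D2: wrote 2B at 0x22 = 0e13
  after D3: wrote 5B at 0x04 = 07516d9c2f
  after D4: wrote 2B at 0x13 = 9c2f
query mem[0x1a]=0x6a, mem[0x14]=0x2f, mem[0x13]=0x9c, mem[0x0e]=0xe1, mem[0x23]=0x13

MEM[0x1a,0x14,0x13,0x0e,0x23] = 6a 2f 9c e1 13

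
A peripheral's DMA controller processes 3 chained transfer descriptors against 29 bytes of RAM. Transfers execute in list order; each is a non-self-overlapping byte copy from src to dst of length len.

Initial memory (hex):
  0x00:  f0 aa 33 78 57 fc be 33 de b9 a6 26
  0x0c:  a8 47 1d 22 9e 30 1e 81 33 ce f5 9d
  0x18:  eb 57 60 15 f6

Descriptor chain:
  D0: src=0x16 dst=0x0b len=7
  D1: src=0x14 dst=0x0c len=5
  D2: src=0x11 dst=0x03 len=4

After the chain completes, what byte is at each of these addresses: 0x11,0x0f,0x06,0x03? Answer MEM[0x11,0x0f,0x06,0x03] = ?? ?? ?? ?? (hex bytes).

[0] 0x16->0x0b len=7 : f5 9d eb 57 60 15 f6
[1] 0x14->0x0c len=5 : 33 ce f5 9d eb
[2] 0x11->0x03 len=4 : f6 1e 81 33
query mem[0x11]=0xf6, mem[0x0f]=0x9d, mem[0x06]=0x33, mem[0x03]=0xf6

MEM[0x11,0x0f,0x06,0x03] = f6 9d 33 f6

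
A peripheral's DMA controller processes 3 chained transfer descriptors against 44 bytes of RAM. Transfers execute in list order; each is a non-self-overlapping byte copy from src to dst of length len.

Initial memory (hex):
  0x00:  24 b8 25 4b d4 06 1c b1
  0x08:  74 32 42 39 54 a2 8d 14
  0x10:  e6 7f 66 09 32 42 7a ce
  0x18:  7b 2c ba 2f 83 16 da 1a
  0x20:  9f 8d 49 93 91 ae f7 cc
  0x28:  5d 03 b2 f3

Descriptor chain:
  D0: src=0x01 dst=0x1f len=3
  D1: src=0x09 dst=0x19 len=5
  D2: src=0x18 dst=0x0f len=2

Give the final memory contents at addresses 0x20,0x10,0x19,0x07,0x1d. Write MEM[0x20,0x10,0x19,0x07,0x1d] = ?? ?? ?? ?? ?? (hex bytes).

MEM[0x20,0x10,0x19,0x07,0x1d] = 25 32 32 b1 a2

  after D0: wrote 3B at 0x1f = b8254b
  after D1: wrote 5B at 0x19 = 32423954a2
  after D2: wrote 2B at 0x0f = 7b32
query mem[0x20]=0x25, mem[0x10]=0x32, mem[0x19]=0x32, mem[0x07]=0xb1, mem[0x1d]=0xa2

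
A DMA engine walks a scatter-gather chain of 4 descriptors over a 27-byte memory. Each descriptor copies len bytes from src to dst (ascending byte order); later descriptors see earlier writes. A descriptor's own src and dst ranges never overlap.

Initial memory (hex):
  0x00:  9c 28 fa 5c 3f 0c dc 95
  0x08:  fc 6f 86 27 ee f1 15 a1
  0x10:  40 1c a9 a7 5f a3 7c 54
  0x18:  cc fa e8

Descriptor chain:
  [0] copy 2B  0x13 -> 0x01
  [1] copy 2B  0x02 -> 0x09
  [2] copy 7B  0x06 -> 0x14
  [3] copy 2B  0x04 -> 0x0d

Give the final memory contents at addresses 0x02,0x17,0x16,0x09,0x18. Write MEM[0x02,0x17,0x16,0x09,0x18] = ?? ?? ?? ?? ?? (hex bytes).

#0 dst[0x01+2] := {0xa7,0x5f}
#1 dst[0x09+2] := {0x5f,0x5c}
#2 dst[0x14+7] := {0xdc,0x95,0xfc,0x5f,0x5c,0x27,0xee}
#3 dst[0x0d+2] := {0x3f,0x0c}
query mem[0x02]=0x5f, mem[0x17]=0x5f, mem[0x16]=0xfc, mem[0x09]=0x5f, mem[0x18]=0x5c

MEM[0x02,0x17,0x16,0x09,0x18] = 5f 5f fc 5f 5c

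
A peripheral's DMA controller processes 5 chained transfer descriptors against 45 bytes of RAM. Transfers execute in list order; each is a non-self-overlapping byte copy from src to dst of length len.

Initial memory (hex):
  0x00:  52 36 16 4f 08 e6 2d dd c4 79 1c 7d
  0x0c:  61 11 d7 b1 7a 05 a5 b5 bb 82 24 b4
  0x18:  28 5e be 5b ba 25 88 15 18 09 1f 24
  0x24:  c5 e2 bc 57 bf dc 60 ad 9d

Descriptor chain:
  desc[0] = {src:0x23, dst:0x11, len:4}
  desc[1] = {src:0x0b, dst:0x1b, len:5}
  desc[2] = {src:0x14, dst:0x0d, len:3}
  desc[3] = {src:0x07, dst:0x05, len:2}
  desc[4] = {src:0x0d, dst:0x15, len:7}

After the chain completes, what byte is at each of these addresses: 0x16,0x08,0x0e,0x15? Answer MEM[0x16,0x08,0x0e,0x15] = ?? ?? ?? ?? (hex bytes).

MEM[0x16,0x08,0x0e,0x15] = 82 c4 82 bc

[0] 0x23->0x11 len=4 : 24 c5 e2 bc
[1] 0x0b->0x1b len=5 : 7d 61 11 d7 b1
[2] 0x14->0x0d len=3 : bc 82 24
[3] 0x07->0x05 len=2 : dd c4
[4] 0x0d->0x15 len=7 : bc 82 24 7a 24 c5 e2
query mem[0x16]=0x82, mem[0x08]=0xc4, mem[0x0e]=0x82, mem[0x15]=0xbc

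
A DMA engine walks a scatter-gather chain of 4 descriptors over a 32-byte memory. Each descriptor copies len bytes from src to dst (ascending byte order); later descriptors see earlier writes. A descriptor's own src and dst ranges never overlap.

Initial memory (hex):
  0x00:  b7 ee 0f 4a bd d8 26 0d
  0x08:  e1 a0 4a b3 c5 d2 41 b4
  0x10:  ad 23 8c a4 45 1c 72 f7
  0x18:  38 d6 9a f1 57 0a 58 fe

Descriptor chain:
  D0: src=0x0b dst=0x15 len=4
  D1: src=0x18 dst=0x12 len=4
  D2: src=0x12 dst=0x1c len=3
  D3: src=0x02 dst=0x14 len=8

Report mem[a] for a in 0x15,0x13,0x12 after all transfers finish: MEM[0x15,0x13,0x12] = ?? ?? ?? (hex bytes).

MEM[0x15,0x13,0x12] = 4a d6 41

  after D0: wrote 4B at 0x15 = b3c5d241
  after D1: wrote 4B at 0x12 = 41d69af1
  after D2: wrote 3B at 0x1c = 41d69a
  after D3: wrote 8B at 0x14 = 0f4abdd8260de1a0
query mem[0x15]=0x4a, mem[0x13]=0xd6, mem[0x12]=0x41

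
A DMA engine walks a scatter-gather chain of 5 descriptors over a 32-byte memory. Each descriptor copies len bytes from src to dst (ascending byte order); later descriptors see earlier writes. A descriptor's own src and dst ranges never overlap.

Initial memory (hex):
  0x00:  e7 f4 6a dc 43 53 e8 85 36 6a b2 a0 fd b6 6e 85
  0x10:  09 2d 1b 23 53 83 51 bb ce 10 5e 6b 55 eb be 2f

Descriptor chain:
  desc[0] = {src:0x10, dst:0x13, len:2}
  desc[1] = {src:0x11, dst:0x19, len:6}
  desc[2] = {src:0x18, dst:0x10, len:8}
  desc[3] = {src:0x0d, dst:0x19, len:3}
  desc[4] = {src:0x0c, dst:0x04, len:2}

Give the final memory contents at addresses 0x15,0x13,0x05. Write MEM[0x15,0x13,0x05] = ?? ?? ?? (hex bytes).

MEM[0x15,0x13,0x05] = 83 09 b6

D0: mem[0x13..0x14] <- [09 2d]
D1: mem[0x19..0x1e] <- [2d 1b 09 2d 83 51]
D2: mem[0x10..0x17] <- [ce 2d 1b 09 2d 83 51 2f]
D3: mem[0x19..0x1b] <- [b6 6e 85]
D4: mem[0x04..0x05] <- [fd b6]
query mem[0x15]=0x83, mem[0x13]=0x09, mem[0x05]=0xb6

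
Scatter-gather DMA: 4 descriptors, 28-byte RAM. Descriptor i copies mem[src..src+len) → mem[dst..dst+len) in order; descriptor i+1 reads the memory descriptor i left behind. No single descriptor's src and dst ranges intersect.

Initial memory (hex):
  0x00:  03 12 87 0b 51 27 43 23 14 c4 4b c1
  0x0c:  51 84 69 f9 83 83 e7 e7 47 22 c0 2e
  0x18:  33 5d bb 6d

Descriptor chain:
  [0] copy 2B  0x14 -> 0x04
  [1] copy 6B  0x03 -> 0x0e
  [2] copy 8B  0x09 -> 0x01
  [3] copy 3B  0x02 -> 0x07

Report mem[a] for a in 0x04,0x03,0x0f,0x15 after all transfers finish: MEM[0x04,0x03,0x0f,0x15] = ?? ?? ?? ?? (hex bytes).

  after D0: wrote 2B at 0x04 = 4722
  after D1: wrote 6B at 0x0e = 0b4722432314
  after D2: wrote 8B at 0x01 = c44bc151840b4722
  after D3: wrote 3B at 0x07 = 4bc151
query mem[0x04]=0x51, mem[0x03]=0xc1, mem[0x0f]=0x47, mem[0x15]=0x22

MEM[0x04,0x03,0x0f,0x15] = 51 c1 47 22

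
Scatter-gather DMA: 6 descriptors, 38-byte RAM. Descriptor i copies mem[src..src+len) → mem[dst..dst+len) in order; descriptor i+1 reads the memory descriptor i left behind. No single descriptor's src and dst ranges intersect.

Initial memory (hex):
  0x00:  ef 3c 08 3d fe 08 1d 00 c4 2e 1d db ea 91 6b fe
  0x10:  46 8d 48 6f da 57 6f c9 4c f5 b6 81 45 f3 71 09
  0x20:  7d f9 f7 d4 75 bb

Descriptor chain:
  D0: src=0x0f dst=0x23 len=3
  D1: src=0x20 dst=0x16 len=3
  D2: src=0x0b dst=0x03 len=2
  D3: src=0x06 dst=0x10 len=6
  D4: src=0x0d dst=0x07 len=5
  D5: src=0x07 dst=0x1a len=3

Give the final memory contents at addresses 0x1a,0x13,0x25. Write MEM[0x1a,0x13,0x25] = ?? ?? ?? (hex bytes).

D0: mem[0x23..0x25] <- [fe 46 8d]
D1: mem[0x16..0x18] <- [7d f9 f7]
D2: mem[0x03..0x04] <- [db ea]
D3: mem[0x10..0x15] <- [1d 00 c4 2e 1d db]
D4: mem[0x07..0x0b] <- [91 6b fe 1d 00]
D5: mem[0x1a..0x1c] <- [91 6b fe]
query mem[0x1a]=0x91, mem[0x13]=0x2e, mem[0x25]=0x8d

MEM[0x1a,0x13,0x25] = 91 2e 8d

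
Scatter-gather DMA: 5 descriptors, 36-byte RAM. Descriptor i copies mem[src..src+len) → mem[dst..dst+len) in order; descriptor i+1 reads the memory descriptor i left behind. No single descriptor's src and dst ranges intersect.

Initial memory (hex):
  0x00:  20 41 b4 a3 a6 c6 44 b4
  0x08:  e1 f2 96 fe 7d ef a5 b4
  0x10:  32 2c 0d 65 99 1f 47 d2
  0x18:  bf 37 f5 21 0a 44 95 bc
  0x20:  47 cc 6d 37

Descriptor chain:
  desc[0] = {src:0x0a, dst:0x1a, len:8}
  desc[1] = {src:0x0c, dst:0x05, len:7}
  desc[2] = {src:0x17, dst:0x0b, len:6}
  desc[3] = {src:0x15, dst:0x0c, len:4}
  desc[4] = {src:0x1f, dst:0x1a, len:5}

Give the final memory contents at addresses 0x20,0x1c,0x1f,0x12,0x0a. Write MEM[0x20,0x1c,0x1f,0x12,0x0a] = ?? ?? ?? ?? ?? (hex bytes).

[0] 0x0a->0x1a len=8 : 96 fe 7d ef a5 b4 32 2c
[1] 0x0c->0x05 len=7 : 7d ef a5 b4 32 2c 0d
[2] 0x17->0x0b len=6 : d2 bf 37 96 fe 7d
[3] 0x15->0x0c len=4 : 1f 47 d2 bf
[4] 0x1f->0x1a len=5 : b4 32 2c 6d 37
query mem[0x20]=0x32, mem[0x1c]=0x2c, mem[0x1f]=0xb4, mem[0x12]=0x0d, mem[0x0a]=0x2c

MEM[0x20,0x1c,0x1f,0x12,0x0a] = 32 2c b4 0d 2c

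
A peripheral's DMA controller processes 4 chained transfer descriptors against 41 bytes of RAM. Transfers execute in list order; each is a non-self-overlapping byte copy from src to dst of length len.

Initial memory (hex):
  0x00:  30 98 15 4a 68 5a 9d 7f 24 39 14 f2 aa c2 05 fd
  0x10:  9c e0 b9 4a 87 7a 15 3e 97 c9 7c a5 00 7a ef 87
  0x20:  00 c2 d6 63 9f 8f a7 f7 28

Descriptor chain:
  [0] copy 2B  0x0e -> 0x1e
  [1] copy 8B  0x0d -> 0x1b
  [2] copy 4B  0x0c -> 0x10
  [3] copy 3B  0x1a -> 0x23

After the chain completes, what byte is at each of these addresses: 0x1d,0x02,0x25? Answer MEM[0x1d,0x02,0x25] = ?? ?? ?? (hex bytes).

MEM[0x1d,0x02,0x25] = fd 15 05

  after D0: wrote 2B at 0x1e = 05fd
  after D1: wrote 8B at 0x1b = c205fd9ce0b94a87
  after D2: wrote 4B at 0x10 = aac205fd
  after D3: wrote 3B at 0x23 = 7cc205
query mem[0x1d]=0xfd, mem[0x02]=0x15, mem[0x25]=0x05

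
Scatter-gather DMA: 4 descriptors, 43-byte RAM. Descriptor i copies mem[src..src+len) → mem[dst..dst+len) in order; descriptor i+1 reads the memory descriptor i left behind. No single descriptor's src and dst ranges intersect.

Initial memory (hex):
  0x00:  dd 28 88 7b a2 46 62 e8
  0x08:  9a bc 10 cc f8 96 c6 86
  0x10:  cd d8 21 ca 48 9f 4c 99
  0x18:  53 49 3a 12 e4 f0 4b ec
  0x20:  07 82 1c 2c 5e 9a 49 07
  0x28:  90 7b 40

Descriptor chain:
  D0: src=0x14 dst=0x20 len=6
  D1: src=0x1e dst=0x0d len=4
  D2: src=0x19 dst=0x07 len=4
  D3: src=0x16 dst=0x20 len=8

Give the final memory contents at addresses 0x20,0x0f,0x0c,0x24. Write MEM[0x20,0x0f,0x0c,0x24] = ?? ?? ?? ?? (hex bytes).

D0: mem[0x20..0x25] <- [48 9f 4c 99 53 49]
D1: mem[0x0d..0x10] <- [4b ec 48 9f]
D2: mem[0x07..0x0a] <- [49 3a 12 e4]
D3: mem[0x20..0x27] <- [4c 99 53 49 3a 12 e4 f0]
query mem[0x20]=0x4c, mem[0x0f]=0x48, mem[0x0c]=0xf8, mem[0x24]=0x3a

MEM[0x20,0x0f,0x0c,0x24] = 4c 48 f8 3a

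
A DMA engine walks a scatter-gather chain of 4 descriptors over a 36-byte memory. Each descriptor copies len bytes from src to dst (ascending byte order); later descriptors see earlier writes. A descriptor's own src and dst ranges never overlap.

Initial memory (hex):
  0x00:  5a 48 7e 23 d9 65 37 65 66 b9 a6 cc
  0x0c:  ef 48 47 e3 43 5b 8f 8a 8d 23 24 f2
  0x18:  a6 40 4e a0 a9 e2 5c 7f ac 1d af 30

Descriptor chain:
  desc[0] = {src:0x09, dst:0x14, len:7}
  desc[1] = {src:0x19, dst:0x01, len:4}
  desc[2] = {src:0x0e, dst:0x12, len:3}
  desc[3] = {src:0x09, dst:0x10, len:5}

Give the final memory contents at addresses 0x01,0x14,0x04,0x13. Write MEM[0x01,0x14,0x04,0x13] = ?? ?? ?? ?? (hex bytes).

D0: mem[0x14..0x1a] <- [b9 a6 cc ef 48 47 e3]
D1: mem[0x01..0x04] <- [47 e3 a0 a9]
D2: mem[0x12..0x14] <- [47 e3 43]
D3: mem[0x10..0x14] <- [b9 a6 cc ef 48]
query mem[0x01]=0x47, mem[0x14]=0x48, mem[0x04]=0xa9, mem[0x13]=0xef

MEM[0x01,0x14,0x04,0x13] = 47 48 a9 ef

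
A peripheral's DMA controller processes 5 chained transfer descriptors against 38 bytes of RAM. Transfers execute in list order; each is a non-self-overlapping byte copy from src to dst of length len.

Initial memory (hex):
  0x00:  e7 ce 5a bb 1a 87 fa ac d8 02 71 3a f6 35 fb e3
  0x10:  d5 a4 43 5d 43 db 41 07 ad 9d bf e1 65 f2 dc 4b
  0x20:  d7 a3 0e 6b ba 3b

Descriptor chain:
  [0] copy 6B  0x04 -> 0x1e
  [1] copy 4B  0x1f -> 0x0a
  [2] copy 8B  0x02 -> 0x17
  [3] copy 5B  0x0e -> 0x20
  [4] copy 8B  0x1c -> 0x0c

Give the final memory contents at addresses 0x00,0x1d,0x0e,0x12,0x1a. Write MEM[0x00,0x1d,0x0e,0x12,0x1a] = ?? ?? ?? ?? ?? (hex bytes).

MEM[0x00,0x1d,0x0e,0x12,0x1a] = e7 d8 02 d5 87

  after D0: wrote 6B at 0x1e = 1a87faacd802
  after D1: wrote 4B at 0x0a = 87faacd8
  after D2: wrote 8B at 0x17 = 5abb1a87faacd802
  after D3: wrote 5B at 0x20 = fbe3d5a443
  after D4: wrote 8B at 0x0c = acd80287fbe3d5a4
query mem[0x00]=0xe7, mem[0x1d]=0xd8, mem[0x0e]=0x02, mem[0x12]=0xd5, mem[0x1a]=0x87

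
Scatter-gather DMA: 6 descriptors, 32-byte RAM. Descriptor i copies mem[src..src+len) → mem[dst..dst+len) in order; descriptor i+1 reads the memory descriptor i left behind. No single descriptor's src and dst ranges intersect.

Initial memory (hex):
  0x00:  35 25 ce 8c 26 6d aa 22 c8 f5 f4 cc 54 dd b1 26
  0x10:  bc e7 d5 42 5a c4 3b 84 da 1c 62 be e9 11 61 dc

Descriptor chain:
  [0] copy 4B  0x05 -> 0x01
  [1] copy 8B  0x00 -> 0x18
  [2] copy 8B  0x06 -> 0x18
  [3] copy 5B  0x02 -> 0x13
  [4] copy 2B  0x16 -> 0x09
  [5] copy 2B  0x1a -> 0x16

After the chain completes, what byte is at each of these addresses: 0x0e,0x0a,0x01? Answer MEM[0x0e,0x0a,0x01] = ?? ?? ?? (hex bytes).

[0] 0x05->0x01 len=4 : 6d aa 22 c8
[1] 0x00->0x18 len=8 : 35 6d aa 22 c8 6d aa 22
[2] 0x06->0x18 len=8 : aa 22 c8 f5 f4 cc 54 dd
[3] 0x02->0x13 len=5 : aa 22 c8 6d aa
[4] 0x16->0x09 len=2 : 6d aa
[5] 0x1a->0x16 len=2 : c8 f5
query mem[0x0e]=0xb1, mem[0x0a]=0xaa, mem[0x01]=0x6d

MEM[0x0e,0x0a,0x01] = b1 aa 6d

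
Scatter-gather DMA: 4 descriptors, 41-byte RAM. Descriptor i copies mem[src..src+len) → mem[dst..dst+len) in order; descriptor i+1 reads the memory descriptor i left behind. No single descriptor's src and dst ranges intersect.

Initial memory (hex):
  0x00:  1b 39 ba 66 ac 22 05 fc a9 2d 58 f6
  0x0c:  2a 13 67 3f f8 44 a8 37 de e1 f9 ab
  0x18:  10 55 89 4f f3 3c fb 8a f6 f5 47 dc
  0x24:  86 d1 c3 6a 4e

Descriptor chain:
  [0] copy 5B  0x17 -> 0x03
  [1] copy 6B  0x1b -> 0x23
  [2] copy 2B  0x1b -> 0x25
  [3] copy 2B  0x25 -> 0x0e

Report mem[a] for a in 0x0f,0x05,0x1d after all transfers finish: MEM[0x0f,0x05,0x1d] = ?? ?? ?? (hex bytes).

MEM[0x0f,0x05,0x1d] = f3 55 3c

  after D0: wrote 5B at 0x03 = ab1055894f
  after D1: wrote 6B at 0x23 = 4ff33cfb8af6
  after D2: wrote 2B at 0x25 = 4ff3
  after D3: wrote 2B at 0x0e = 4ff3
query mem[0x0f]=0xf3, mem[0x05]=0x55, mem[0x1d]=0x3c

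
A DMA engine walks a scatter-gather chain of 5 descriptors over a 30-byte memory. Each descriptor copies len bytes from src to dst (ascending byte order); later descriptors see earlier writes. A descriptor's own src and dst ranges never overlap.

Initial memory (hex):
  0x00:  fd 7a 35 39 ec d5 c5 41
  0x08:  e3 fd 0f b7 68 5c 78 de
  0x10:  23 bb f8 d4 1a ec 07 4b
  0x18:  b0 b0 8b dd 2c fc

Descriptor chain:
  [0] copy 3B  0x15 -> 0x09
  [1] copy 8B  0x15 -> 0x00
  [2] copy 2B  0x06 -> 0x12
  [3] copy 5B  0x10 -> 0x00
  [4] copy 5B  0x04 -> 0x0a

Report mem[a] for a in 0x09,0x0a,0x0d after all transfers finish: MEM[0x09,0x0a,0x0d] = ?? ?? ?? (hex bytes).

#0 dst[0x09+3] := {0xec,0x07,0x4b}
#1 dst[0x00+8] := {0xec,0x07,0x4b,0xb0,0xb0,0x8b,0xdd,0x2c}
#2 dst[0x12+2] := {0xdd,0x2c}
#3 dst[0x00+5] := {0x23,0xbb,0xdd,0x2c,0x1a}
#4 dst[0x0a+5] := {0x1a,0x8b,0xdd,0x2c,0xe3}
query mem[0x09]=0xec, mem[0x0a]=0x1a, mem[0x0d]=0x2c

MEM[0x09,0x0a,0x0d] = ec 1a 2c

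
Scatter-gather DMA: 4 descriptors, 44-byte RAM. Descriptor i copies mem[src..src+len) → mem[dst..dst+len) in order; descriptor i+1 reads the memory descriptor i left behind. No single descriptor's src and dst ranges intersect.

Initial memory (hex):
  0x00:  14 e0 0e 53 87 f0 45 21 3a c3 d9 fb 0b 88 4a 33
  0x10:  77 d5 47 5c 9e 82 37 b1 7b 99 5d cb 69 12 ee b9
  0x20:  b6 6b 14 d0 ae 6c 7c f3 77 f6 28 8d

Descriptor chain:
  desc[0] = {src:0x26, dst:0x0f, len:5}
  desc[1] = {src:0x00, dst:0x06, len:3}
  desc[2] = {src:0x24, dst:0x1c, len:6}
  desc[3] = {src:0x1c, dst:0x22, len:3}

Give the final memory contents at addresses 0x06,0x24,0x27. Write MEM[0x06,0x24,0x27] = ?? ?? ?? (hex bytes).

MEM[0x06,0x24,0x27] = 14 7c f3

D0: mem[0x0f..0x13] <- [7c f3 77 f6 28]
D1: mem[0x06..0x08] <- [14 e0 0e]
D2: mem[0x1c..0x21] <- [ae 6c 7c f3 77 f6]
D3: mem[0x22..0x24] <- [ae 6c 7c]
query mem[0x06]=0x14, mem[0x24]=0x7c, mem[0x27]=0xf3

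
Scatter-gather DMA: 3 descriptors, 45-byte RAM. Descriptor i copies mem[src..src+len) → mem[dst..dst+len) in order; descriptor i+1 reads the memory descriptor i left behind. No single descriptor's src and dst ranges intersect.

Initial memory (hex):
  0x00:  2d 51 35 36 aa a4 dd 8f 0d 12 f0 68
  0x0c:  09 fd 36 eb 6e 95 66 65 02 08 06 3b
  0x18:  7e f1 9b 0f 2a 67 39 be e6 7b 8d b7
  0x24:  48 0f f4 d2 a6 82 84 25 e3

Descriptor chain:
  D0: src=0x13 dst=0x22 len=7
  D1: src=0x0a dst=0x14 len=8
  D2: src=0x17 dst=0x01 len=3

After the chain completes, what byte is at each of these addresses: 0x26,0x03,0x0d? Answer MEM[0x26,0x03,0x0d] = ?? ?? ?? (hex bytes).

[0] 0x13->0x22 len=7 : 65 02 08 06 3b 7e f1
[1] 0x0a->0x14 len=8 : f0 68 09 fd 36 eb 6e 95
[2] 0x17->0x01 len=3 : fd 36 eb
query mem[0x26]=0x3b, mem[0x03]=0xeb, mem[0x0d]=0xfd

MEM[0x26,0x03,0x0d] = 3b eb fd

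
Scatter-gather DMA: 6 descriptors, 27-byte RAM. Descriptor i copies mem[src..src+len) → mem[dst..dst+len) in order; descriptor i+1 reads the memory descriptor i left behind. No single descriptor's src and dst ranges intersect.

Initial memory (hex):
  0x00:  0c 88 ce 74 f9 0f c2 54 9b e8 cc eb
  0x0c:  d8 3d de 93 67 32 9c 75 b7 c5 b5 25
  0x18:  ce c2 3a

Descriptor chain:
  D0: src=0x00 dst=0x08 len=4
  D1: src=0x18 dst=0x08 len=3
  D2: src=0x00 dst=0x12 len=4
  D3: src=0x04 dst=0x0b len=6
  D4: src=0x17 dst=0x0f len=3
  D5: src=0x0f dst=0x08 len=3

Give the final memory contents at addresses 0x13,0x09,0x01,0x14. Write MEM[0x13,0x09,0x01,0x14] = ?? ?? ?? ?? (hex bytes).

D0: mem[0x08..0x0b] <- [0c 88 ce 74]
D1: mem[0x08..0x0a] <- [ce c2 3a]
D2: mem[0x12..0x15] <- [0c 88 ce 74]
D3: mem[0x0b..0x10] <- [f9 0f c2 54 ce c2]
D4: mem[0x0f..0x11] <- [25 ce c2]
D5: mem[0x08..0x0a] <- [25 ce c2]
query mem[0x13]=0x88, mem[0x09]=0xce, mem[0x01]=0x88, mem[0x14]=0xce

MEM[0x13,0x09,0x01,0x14] = 88 ce 88 ce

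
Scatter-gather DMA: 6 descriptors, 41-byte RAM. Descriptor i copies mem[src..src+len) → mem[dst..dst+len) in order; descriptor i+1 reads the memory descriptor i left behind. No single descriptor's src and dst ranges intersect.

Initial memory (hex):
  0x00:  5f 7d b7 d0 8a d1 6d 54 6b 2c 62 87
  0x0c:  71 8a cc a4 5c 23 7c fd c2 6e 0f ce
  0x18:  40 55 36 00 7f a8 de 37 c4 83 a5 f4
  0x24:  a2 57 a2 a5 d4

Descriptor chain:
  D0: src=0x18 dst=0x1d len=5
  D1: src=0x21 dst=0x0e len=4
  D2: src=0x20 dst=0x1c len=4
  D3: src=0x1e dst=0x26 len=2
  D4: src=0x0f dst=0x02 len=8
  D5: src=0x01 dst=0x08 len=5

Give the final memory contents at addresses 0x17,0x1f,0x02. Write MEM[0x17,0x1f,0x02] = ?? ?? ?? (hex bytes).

  after D0: wrote 5B at 0x1d = 405536007f
  after D1: wrote 4B at 0x0e = 7fa5f4a2
  after D2: wrote 4B at 0x1c = 007fa5f4
  after D3: wrote 2B at 0x26 = a5f4
  after D4: wrote 8B at 0x02 = a5f4a27cfdc26e0f
  after D5: wrote 5B at 0x08 = 7da5f4a27c
query mem[0x17]=0xce, mem[0x1f]=0xf4, mem[0x02]=0xa5

MEM[0x17,0x1f,0x02] = ce f4 a5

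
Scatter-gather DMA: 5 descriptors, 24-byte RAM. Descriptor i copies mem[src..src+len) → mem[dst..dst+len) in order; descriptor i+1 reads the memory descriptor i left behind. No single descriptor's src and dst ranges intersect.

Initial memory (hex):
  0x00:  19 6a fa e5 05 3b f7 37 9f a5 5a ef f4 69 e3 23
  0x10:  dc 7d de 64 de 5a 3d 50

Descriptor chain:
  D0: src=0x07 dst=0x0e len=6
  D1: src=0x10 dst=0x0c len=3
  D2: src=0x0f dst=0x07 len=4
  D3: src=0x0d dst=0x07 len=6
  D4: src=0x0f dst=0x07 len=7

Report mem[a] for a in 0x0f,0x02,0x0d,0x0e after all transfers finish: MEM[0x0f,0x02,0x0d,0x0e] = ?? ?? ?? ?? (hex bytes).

MEM[0x0f,0x02,0x0d,0x0e] = 9f fa 5a ef

[0] 0x07->0x0e len=6 : 37 9f a5 5a ef f4
[1] 0x10->0x0c len=3 : a5 5a ef
[2] 0x0f->0x07 len=4 : 9f a5 5a ef
[3] 0x0d->0x07 len=6 : 5a ef 9f a5 5a ef
[4] 0x0f->0x07 len=7 : 9f a5 5a ef f4 de 5a
query mem[0x0f]=0x9f, mem[0x02]=0xfa, mem[0x0d]=0x5a, mem[0x0e]=0xef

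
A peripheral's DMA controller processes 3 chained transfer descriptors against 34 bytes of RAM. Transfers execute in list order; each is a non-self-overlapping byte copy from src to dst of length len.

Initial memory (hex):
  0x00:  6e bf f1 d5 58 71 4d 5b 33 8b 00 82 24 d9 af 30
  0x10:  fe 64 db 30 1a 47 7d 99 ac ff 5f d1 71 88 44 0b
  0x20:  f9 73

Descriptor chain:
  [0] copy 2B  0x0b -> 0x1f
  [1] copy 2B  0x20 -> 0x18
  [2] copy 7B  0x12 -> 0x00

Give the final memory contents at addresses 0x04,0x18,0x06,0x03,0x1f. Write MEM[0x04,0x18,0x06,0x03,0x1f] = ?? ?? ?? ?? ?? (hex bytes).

MEM[0x04,0x18,0x06,0x03,0x1f] = 7d 24 24 47 82

#0 dst[0x1f+2] := {0x82,0x24}
#1 dst[0x18+2] := {0x24,0x73}
#2 dst[0x00+7] := {0xdb,0x30,0x1a,0x47,0x7d,0x99,0x24}
query mem[0x04]=0x7d, mem[0x18]=0x24, mem[0x06]=0x24, mem[0x03]=0x47, mem[0x1f]=0x82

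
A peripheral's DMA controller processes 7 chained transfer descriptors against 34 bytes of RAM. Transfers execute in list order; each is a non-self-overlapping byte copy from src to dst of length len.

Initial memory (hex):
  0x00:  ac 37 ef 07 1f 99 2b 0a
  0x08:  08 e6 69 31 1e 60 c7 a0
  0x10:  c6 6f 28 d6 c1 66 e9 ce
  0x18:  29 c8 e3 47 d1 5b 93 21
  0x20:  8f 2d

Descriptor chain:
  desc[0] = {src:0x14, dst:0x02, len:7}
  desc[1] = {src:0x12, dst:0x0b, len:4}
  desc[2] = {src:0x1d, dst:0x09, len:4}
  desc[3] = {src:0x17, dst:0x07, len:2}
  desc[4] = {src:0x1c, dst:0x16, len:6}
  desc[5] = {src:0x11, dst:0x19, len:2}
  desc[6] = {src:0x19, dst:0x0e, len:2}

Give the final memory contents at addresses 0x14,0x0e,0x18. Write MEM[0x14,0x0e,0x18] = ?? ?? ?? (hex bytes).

MEM[0x14,0x0e,0x18] = c1 6f 93

[0] 0x14->0x02 len=7 : c1 66 e9 ce 29 c8 e3
[1] 0x12->0x0b len=4 : 28 d6 c1 66
[2] 0x1d->0x09 len=4 : 5b 93 21 8f
[3] 0x17->0x07 len=2 : ce 29
[4] 0x1c->0x16 len=6 : d1 5b 93 21 8f 2d
[5] 0x11->0x19 len=2 : 6f 28
[6] 0x19->0x0e len=2 : 6f 28
query mem[0x14]=0xc1, mem[0x0e]=0x6f, mem[0x18]=0x93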